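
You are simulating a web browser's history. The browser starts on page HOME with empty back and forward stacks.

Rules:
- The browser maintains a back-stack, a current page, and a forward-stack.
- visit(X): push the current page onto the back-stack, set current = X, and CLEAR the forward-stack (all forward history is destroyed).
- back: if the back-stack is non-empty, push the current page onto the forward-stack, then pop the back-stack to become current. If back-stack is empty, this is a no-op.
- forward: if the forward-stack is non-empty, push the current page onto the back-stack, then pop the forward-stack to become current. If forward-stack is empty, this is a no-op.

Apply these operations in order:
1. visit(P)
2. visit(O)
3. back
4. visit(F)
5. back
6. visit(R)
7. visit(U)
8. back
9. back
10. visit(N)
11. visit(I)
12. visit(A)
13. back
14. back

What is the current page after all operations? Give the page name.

After 1 (visit(P)): cur=P back=1 fwd=0
After 2 (visit(O)): cur=O back=2 fwd=0
After 3 (back): cur=P back=1 fwd=1
After 4 (visit(F)): cur=F back=2 fwd=0
After 5 (back): cur=P back=1 fwd=1
After 6 (visit(R)): cur=R back=2 fwd=0
After 7 (visit(U)): cur=U back=3 fwd=0
After 8 (back): cur=R back=2 fwd=1
After 9 (back): cur=P back=1 fwd=2
After 10 (visit(N)): cur=N back=2 fwd=0
After 11 (visit(I)): cur=I back=3 fwd=0
After 12 (visit(A)): cur=A back=4 fwd=0
After 13 (back): cur=I back=3 fwd=1
After 14 (back): cur=N back=2 fwd=2

Answer: N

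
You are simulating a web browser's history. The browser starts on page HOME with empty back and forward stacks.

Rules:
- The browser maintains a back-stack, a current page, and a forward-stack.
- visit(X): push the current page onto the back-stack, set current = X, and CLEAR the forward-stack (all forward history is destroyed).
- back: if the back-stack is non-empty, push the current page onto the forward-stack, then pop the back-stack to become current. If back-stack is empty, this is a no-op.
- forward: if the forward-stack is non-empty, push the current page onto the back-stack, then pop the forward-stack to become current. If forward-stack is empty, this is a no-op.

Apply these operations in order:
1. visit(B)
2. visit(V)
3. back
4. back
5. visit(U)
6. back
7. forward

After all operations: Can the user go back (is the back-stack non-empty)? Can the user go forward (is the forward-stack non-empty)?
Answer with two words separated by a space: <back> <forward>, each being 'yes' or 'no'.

Answer: yes no

Derivation:
After 1 (visit(B)): cur=B back=1 fwd=0
After 2 (visit(V)): cur=V back=2 fwd=0
After 3 (back): cur=B back=1 fwd=1
After 4 (back): cur=HOME back=0 fwd=2
After 5 (visit(U)): cur=U back=1 fwd=0
After 6 (back): cur=HOME back=0 fwd=1
After 7 (forward): cur=U back=1 fwd=0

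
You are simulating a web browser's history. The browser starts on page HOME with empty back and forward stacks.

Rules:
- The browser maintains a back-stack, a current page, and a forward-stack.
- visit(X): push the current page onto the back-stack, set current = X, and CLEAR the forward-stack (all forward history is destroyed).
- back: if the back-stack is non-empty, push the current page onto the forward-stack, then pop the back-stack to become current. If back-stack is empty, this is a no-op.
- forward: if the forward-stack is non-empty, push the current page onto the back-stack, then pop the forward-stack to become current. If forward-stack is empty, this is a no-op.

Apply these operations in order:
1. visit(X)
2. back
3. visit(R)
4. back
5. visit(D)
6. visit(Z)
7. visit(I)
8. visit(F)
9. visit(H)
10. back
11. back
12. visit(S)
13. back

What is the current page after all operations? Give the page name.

After 1 (visit(X)): cur=X back=1 fwd=0
After 2 (back): cur=HOME back=0 fwd=1
After 3 (visit(R)): cur=R back=1 fwd=0
After 4 (back): cur=HOME back=0 fwd=1
After 5 (visit(D)): cur=D back=1 fwd=0
After 6 (visit(Z)): cur=Z back=2 fwd=0
After 7 (visit(I)): cur=I back=3 fwd=0
After 8 (visit(F)): cur=F back=4 fwd=0
After 9 (visit(H)): cur=H back=5 fwd=0
After 10 (back): cur=F back=4 fwd=1
After 11 (back): cur=I back=3 fwd=2
After 12 (visit(S)): cur=S back=4 fwd=0
After 13 (back): cur=I back=3 fwd=1

Answer: I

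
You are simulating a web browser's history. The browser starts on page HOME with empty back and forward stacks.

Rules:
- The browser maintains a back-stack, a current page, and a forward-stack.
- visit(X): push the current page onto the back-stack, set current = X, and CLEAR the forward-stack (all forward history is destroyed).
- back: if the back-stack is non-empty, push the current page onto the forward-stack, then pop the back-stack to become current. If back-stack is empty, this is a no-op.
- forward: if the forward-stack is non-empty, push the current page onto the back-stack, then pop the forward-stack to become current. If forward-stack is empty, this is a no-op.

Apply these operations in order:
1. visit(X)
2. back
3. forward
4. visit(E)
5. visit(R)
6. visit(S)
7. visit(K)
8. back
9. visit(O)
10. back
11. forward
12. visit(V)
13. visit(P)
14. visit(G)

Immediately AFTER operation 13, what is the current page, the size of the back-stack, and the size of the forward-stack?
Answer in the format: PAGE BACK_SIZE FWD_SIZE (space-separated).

After 1 (visit(X)): cur=X back=1 fwd=0
After 2 (back): cur=HOME back=0 fwd=1
After 3 (forward): cur=X back=1 fwd=0
After 4 (visit(E)): cur=E back=2 fwd=0
After 5 (visit(R)): cur=R back=3 fwd=0
After 6 (visit(S)): cur=S back=4 fwd=0
After 7 (visit(K)): cur=K back=5 fwd=0
After 8 (back): cur=S back=4 fwd=1
After 9 (visit(O)): cur=O back=5 fwd=0
After 10 (back): cur=S back=4 fwd=1
After 11 (forward): cur=O back=5 fwd=0
After 12 (visit(V)): cur=V back=6 fwd=0
After 13 (visit(P)): cur=P back=7 fwd=0

P 7 0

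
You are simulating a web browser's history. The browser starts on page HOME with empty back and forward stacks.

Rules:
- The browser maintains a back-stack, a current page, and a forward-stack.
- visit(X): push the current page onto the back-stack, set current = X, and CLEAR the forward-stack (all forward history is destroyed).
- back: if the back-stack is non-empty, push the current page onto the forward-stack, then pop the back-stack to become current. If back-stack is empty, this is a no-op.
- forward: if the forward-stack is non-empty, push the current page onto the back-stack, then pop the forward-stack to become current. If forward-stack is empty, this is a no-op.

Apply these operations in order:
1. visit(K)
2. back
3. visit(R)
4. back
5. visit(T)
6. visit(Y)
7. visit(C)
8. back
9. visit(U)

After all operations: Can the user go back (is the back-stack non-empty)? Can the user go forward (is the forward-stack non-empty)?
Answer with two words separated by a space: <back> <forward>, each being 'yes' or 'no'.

Answer: yes no

Derivation:
After 1 (visit(K)): cur=K back=1 fwd=0
After 2 (back): cur=HOME back=0 fwd=1
After 3 (visit(R)): cur=R back=1 fwd=0
After 4 (back): cur=HOME back=0 fwd=1
After 5 (visit(T)): cur=T back=1 fwd=0
After 6 (visit(Y)): cur=Y back=2 fwd=0
After 7 (visit(C)): cur=C back=3 fwd=0
After 8 (back): cur=Y back=2 fwd=1
After 9 (visit(U)): cur=U back=3 fwd=0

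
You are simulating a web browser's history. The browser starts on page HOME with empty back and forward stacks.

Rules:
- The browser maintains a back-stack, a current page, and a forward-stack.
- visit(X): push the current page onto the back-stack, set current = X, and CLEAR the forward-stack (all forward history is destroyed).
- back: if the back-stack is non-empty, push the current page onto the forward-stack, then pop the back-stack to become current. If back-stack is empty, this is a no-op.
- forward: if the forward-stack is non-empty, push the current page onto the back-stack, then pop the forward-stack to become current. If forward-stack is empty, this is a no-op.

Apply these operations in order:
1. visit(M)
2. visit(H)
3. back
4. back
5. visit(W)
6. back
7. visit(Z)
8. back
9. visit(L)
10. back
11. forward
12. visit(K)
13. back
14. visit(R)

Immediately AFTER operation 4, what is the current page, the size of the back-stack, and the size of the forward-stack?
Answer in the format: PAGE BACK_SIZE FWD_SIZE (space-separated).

After 1 (visit(M)): cur=M back=1 fwd=0
After 2 (visit(H)): cur=H back=2 fwd=0
After 3 (back): cur=M back=1 fwd=1
After 4 (back): cur=HOME back=0 fwd=2

HOME 0 2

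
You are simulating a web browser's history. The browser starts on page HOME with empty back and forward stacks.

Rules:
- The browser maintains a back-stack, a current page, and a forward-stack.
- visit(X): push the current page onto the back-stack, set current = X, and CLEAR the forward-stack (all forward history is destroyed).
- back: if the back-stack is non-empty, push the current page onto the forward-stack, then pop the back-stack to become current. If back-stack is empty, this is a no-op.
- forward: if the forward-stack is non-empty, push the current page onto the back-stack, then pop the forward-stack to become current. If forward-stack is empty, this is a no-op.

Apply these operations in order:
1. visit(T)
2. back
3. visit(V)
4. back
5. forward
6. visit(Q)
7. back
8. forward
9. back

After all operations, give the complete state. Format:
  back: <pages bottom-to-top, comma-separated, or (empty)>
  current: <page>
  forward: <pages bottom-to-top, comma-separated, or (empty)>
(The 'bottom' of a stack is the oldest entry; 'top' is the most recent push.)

Answer: back: HOME
current: V
forward: Q

Derivation:
After 1 (visit(T)): cur=T back=1 fwd=0
After 2 (back): cur=HOME back=0 fwd=1
After 3 (visit(V)): cur=V back=1 fwd=0
After 4 (back): cur=HOME back=0 fwd=1
After 5 (forward): cur=V back=1 fwd=0
After 6 (visit(Q)): cur=Q back=2 fwd=0
After 7 (back): cur=V back=1 fwd=1
After 8 (forward): cur=Q back=2 fwd=0
After 9 (back): cur=V back=1 fwd=1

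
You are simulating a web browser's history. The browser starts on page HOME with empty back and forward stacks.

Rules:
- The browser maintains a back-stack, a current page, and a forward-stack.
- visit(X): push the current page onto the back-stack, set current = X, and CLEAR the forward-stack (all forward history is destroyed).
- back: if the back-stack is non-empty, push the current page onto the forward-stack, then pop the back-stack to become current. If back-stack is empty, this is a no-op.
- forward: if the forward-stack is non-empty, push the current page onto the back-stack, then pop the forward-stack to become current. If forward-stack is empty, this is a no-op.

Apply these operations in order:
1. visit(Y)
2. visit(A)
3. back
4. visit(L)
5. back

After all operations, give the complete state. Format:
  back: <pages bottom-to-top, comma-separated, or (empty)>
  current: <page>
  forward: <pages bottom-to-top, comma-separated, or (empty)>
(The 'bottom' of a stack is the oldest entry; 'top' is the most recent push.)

After 1 (visit(Y)): cur=Y back=1 fwd=0
After 2 (visit(A)): cur=A back=2 fwd=0
After 3 (back): cur=Y back=1 fwd=1
After 4 (visit(L)): cur=L back=2 fwd=0
After 5 (back): cur=Y back=1 fwd=1

Answer: back: HOME
current: Y
forward: L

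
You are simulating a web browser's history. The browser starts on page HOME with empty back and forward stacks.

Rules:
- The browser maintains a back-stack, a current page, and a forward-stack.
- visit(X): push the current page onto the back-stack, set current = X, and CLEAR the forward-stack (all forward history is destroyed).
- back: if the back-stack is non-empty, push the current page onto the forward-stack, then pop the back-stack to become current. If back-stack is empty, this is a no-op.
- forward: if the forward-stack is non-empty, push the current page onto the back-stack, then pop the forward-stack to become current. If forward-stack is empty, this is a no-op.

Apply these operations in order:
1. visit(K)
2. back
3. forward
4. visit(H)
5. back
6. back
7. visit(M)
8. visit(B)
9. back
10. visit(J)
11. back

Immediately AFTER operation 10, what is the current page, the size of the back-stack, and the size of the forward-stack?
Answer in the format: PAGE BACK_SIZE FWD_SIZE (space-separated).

After 1 (visit(K)): cur=K back=1 fwd=0
After 2 (back): cur=HOME back=0 fwd=1
After 3 (forward): cur=K back=1 fwd=0
After 4 (visit(H)): cur=H back=2 fwd=0
After 5 (back): cur=K back=1 fwd=1
After 6 (back): cur=HOME back=0 fwd=2
After 7 (visit(M)): cur=M back=1 fwd=0
After 8 (visit(B)): cur=B back=2 fwd=0
After 9 (back): cur=M back=1 fwd=1
After 10 (visit(J)): cur=J back=2 fwd=0

J 2 0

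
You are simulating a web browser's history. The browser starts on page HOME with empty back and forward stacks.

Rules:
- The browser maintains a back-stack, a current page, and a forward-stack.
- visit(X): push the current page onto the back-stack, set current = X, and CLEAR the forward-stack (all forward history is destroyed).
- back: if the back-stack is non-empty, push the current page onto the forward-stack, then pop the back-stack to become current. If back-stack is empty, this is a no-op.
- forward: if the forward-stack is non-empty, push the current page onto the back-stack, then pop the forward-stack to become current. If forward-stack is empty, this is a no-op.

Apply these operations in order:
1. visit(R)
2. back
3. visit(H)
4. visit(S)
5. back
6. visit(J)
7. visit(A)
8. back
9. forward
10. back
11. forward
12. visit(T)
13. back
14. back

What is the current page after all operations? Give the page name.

Answer: J

Derivation:
After 1 (visit(R)): cur=R back=1 fwd=0
After 2 (back): cur=HOME back=0 fwd=1
After 3 (visit(H)): cur=H back=1 fwd=0
After 4 (visit(S)): cur=S back=2 fwd=0
After 5 (back): cur=H back=1 fwd=1
After 6 (visit(J)): cur=J back=2 fwd=0
After 7 (visit(A)): cur=A back=3 fwd=0
After 8 (back): cur=J back=2 fwd=1
After 9 (forward): cur=A back=3 fwd=0
After 10 (back): cur=J back=2 fwd=1
After 11 (forward): cur=A back=3 fwd=0
After 12 (visit(T)): cur=T back=4 fwd=0
After 13 (back): cur=A back=3 fwd=1
After 14 (back): cur=J back=2 fwd=2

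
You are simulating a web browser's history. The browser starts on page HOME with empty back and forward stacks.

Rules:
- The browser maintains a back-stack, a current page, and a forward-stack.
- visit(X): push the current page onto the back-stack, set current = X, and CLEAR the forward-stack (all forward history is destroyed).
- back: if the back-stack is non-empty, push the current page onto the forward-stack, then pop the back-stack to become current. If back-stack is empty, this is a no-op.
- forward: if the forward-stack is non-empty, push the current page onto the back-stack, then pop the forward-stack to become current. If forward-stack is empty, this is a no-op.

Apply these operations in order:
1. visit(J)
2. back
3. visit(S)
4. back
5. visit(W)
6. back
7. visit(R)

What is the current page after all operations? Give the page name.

After 1 (visit(J)): cur=J back=1 fwd=0
After 2 (back): cur=HOME back=0 fwd=1
After 3 (visit(S)): cur=S back=1 fwd=0
After 4 (back): cur=HOME back=0 fwd=1
After 5 (visit(W)): cur=W back=1 fwd=0
After 6 (back): cur=HOME back=0 fwd=1
After 7 (visit(R)): cur=R back=1 fwd=0

Answer: R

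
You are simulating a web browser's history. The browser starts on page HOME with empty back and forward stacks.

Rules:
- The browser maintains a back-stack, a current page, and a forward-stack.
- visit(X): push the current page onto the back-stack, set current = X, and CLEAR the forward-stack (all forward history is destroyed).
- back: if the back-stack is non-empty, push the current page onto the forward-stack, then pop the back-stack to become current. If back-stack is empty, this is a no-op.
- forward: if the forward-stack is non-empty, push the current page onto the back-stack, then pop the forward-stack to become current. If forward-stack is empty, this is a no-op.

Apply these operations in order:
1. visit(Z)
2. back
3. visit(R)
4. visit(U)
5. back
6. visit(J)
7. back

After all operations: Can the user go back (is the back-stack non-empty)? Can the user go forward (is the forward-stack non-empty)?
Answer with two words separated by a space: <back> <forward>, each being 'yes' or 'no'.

Answer: yes yes

Derivation:
After 1 (visit(Z)): cur=Z back=1 fwd=0
After 2 (back): cur=HOME back=0 fwd=1
After 3 (visit(R)): cur=R back=1 fwd=0
After 4 (visit(U)): cur=U back=2 fwd=0
After 5 (back): cur=R back=1 fwd=1
After 6 (visit(J)): cur=J back=2 fwd=0
After 7 (back): cur=R back=1 fwd=1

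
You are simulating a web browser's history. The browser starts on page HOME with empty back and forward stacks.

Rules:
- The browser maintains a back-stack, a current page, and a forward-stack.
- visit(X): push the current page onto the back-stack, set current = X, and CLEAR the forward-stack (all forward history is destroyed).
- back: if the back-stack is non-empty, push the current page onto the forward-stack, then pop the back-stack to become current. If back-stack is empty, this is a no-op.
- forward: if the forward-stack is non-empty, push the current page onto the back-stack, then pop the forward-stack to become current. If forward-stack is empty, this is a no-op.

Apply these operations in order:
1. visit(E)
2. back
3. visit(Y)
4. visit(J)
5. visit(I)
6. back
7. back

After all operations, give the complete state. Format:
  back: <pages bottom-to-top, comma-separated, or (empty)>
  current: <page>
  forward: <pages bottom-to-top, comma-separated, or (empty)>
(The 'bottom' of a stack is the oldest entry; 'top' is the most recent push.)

Answer: back: HOME
current: Y
forward: I,J

Derivation:
After 1 (visit(E)): cur=E back=1 fwd=0
After 2 (back): cur=HOME back=0 fwd=1
After 3 (visit(Y)): cur=Y back=1 fwd=0
After 4 (visit(J)): cur=J back=2 fwd=0
After 5 (visit(I)): cur=I back=3 fwd=0
After 6 (back): cur=J back=2 fwd=1
After 7 (back): cur=Y back=1 fwd=2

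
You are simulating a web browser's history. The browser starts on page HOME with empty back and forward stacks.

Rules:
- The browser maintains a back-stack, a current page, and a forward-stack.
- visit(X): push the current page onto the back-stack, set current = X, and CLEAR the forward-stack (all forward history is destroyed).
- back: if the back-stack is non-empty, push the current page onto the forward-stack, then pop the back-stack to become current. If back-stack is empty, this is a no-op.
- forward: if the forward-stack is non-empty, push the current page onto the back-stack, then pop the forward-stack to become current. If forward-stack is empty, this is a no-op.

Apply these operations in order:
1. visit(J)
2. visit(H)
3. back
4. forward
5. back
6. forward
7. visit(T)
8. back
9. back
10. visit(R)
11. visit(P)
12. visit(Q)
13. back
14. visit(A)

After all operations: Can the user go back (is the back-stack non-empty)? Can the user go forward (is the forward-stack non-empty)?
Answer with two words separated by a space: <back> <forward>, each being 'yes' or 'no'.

Answer: yes no

Derivation:
After 1 (visit(J)): cur=J back=1 fwd=0
After 2 (visit(H)): cur=H back=2 fwd=0
After 3 (back): cur=J back=1 fwd=1
After 4 (forward): cur=H back=2 fwd=0
After 5 (back): cur=J back=1 fwd=1
After 6 (forward): cur=H back=2 fwd=0
After 7 (visit(T)): cur=T back=3 fwd=0
After 8 (back): cur=H back=2 fwd=1
After 9 (back): cur=J back=1 fwd=2
After 10 (visit(R)): cur=R back=2 fwd=0
After 11 (visit(P)): cur=P back=3 fwd=0
After 12 (visit(Q)): cur=Q back=4 fwd=0
After 13 (back): cur=P back=3 fwd=1
After 14 (visit(A)): cur=A back=4 fwd=0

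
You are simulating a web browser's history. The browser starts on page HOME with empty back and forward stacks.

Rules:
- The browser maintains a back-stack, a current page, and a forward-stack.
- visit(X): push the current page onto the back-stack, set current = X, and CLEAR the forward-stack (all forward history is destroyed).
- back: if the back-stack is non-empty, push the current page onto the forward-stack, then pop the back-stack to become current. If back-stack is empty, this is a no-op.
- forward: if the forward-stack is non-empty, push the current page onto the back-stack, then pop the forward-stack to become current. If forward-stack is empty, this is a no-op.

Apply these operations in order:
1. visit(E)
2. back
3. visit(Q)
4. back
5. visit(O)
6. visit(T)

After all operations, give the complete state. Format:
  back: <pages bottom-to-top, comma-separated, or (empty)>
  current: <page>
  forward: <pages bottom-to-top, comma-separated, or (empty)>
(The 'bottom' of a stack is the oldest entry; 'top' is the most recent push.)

Answer: back: HOME,O
current: T
forward: (empty)

Derivation:
After 1 (visit(E)): cur=E back=1 fwd=0
After 2 (back): cur=HOME back=0 fwd=1
After 3 (visit(Q)): cur=Q back=1 fwd=0
After 4 (back): cur=HOME back=0 fwd=1
After 5 (visit(O)): cur=O back=1 fwd=0
After 6 (visit(T)): cur=T back=2 fwd=0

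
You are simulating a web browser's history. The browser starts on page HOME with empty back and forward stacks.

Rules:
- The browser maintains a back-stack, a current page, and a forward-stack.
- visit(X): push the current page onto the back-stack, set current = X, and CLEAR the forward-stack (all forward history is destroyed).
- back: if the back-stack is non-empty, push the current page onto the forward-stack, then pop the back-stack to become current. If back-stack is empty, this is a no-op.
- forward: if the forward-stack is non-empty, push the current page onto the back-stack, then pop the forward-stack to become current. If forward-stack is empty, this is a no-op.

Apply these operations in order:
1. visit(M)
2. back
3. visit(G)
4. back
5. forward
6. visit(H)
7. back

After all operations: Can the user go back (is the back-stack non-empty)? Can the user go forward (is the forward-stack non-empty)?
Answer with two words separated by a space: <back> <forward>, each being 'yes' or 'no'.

After 1 (visit(M)): cur=M back=1 fwd=0
After 2 (back): cur=HOME back=0 fwd=1
After 3 (visit(G)): cur=G back=1 fwd=0
After 4 (back): cur=HOME back=0 fwd=1
After 5 (forward): cur=G back=1 fwd=0
After 6 (visit(H)): cur=H back=2 fwd=0
After 7 (back): cur=G back=1 fwd=1

Answer: yes yes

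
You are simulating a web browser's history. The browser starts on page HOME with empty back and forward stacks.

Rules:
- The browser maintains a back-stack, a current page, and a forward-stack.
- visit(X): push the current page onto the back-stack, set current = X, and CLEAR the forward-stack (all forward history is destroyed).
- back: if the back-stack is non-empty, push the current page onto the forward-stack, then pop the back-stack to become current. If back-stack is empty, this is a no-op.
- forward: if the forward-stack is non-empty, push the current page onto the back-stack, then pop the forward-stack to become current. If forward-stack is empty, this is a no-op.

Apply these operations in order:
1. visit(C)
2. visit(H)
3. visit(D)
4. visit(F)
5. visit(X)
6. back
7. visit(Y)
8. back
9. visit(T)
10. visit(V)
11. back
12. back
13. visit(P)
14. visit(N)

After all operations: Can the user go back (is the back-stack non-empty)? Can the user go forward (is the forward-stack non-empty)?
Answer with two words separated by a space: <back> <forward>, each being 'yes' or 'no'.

After 1 (visit(C)): cur=C back=1 fwd=0
After 2 (visit(H)): cur=H back=2 fwd=0
After 3 (visit(D)): cur=D back=3 fwd=0
After 4 (visit(F)): cur=F back=4 fwd=0
After 5 (visit(X)): cur=X back=5 fwd=0
After 6 (back): cur=F back=4 fwd=1
After 7 (visit(Y)): cur=Y back=5 fwd=0
After 8 (back): cur=F back=4 fwd=1
After 9 (visit(T)): cur=T back=5 fwd=0
After 10 (visit(V)): cur=V back=6 fwd=0
After 11 (back): cur=T back=5 fwd=1
After 12 (back): cur=F back=4 fwd=2
After 13 (visit(P)): cur=P back=5 fwd=0
After 14 (visit(N)): cur=N back=6 fwd=0

Answer: yes no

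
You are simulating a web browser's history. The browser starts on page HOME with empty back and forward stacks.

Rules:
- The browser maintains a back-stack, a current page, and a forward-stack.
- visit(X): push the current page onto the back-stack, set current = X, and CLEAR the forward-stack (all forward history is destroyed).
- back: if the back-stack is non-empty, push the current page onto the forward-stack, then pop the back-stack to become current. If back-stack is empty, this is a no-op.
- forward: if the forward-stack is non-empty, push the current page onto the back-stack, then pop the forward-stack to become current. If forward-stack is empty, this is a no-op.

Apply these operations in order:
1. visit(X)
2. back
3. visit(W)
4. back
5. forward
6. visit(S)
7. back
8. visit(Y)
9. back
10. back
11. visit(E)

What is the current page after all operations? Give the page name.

Answer: E

Derivation:
After 1 (visit(X)): cur=X back=1 fwd=0
After 2 (back): cur=HOME back=0 fwd=1
After 3 (visit(W)): cur=W back=1 fwd=0
After 4 (back): cur=HOME back=0 fwd=1
After 5 (forward): cur=W back=1 fwd=0
After 6 (visit(S)): cur=S back=2 fwd=0
After 7 (back): cur=W back=1 fwd=1
After 8 (visit(Y)): cur=Y back=2 fwd=0
After 9 (back): cur=W back=1 fwd=1
After 10 (back): cur=HOME back=0 fwd=2
After 11 (visit(E)): cur=E back=1 fwd=0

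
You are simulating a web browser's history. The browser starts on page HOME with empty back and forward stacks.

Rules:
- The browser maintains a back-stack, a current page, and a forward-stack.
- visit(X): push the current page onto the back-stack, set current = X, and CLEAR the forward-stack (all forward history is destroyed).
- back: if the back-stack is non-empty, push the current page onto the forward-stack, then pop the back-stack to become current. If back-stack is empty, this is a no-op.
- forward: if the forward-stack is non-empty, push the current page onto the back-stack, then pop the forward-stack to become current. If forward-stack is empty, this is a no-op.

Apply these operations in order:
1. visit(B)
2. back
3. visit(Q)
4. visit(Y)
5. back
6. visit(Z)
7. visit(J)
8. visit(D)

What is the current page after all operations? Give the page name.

Answer: D

Derivation:
After 1 (visit(B)): cur=B back=1 fwd=0
After 2 (back): cur=HOME back=0 fwd=1
After 3 (visit(Q)): cur=Q back=1 fwd=0
After 4 (visit(Y)): cur=Y back=2 fwd=0
After 5 (back): cur=Q back=1 fwd=1
After 6 (visit(Z)): cur=Z back=2 fwd=0
After 7 (visit(J)): cur=J back=3 fwd=0
After 8 (visit(D)): cur=D back=4 fwd=0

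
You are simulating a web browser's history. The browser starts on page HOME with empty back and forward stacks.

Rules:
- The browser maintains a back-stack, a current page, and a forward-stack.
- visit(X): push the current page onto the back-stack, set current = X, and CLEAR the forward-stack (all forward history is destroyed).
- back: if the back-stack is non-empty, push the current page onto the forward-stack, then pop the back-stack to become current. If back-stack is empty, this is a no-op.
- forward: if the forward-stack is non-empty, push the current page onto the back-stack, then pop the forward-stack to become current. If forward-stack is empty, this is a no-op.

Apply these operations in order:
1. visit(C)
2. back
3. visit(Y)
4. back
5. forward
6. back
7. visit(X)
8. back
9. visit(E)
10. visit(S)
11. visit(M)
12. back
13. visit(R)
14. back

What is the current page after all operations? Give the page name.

After 1 (visit(C)): cur=C back=1 fwd=0
After 2 (back): cur=HOME back=0 fwd=1
After 3 (visit(Y)): cur=Y back=1 fwd=0
After 4 (back): cur=HOME back=0 fwd=1
After 5 (forward): cur=Y back=1 fwd=0
After 6 (back): cur=HOME back=0 fwd=1
After 7 (visit(X)): cur=X back=1 fwd=0
After 8 (back): cur=HOME back=0 fwd=1
After 9 (visit(E)): cur=E back=1 fwd=0
After 10 (visit(S)): cur=S back=2 fwd=0
After 11 (visit(M)): cur=M back=3 fwd=0
After 12 (back): cur=S back=2 fwd=1
After 13 (visit(R)): cur=R back=3 fwd=0
After 14 (back): cur=S back=2 fwd=1

Answer: S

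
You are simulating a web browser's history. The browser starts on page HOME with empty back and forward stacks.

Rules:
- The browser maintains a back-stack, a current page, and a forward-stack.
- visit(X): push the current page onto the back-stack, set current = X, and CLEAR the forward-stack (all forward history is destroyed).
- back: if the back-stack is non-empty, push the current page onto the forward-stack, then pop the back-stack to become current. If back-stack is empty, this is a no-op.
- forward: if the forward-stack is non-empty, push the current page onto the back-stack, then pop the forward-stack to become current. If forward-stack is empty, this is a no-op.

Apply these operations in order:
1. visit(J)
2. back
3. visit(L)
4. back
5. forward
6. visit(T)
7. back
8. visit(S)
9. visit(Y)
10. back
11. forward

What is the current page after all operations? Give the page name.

Answer: Y

Derivation:
After 1 (visit(J)): cur=J back=1 fwd=0
After 2 (back): cur=HOME back=0 fwd=1
After 3 (visit(L)): cur=L back=1 fwd=0
After 4 (back): cur=HOME back=0 fwd=1
After 5 (forward): cur=L back=1 fwd=0
After 6 (visit(T)): cur=T back=2 fwd=0
After 7 (back): cur=L back=1 fwd=1
After 8 (visit(S)): cur=S back=2 fwd=0
After 9 (visit(Y)): cur=Y back=3 fwd=0
After 10 (back): cur=S back=2 fwd=1
After 11 (forward): cur=Y back=3 fwd=0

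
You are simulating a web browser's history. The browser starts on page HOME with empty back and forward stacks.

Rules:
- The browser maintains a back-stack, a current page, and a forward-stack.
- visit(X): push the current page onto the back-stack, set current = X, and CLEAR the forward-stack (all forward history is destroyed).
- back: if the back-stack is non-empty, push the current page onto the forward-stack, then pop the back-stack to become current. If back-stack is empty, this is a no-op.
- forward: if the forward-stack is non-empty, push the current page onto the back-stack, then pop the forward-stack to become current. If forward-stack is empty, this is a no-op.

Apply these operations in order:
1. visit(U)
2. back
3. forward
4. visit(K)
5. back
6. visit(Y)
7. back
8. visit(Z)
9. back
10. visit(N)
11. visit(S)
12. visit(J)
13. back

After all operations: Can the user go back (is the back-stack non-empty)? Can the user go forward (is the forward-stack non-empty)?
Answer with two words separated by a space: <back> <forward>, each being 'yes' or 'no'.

Answer: yes yes

Derivation:
After 1 (visit(U)): cur=U back=1 fwd=0
After 2 (back): cur=HOME back=0 fwd=1
After 3 (forward): cur=U back=1 fwd=0
After 4 (visit(K)): cur=K back=2 fwd=0
After 5 (back): cur=U back=1 fwd=1
After 6 (visit(Y)): cur=Y back=2 fwd=0
After 7 (back): cur=U back=1 fwd=1
After 8 (visit(Z)): cur=Z back=2 fwd=0
After 9 (back): cur=U back=1 fwd=1
After 10 (visit(N)): cur=N back=2 fwd=0
After 11 (visit(S)): cur=S back=3 fwd=0
After 12 (visit(J)): cur=J back=4 fwd=0
After 13 (back): cur=S back=3 fwd=1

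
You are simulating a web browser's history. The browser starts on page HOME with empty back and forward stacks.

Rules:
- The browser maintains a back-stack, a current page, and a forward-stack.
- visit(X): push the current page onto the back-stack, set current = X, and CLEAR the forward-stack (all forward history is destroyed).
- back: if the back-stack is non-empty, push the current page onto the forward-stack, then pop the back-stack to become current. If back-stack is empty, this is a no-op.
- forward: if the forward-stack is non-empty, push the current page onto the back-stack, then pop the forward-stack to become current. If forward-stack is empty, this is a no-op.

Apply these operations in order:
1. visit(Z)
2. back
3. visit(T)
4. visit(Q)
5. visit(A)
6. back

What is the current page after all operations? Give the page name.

Answer: Q

Derivation:
After 1 (visit(Z)): cur=Z back=1 fwd=0
After 2 (back): cur=HOME back=0 fwd=1
After 3 (visit(T)): cur=T back=1 fwd=0
After 4 (visit(Q)): cur=Q back=2 fwd=0
After 5 (visit(A)): cur=A back=3 fwd=0
After 6 (back): cur=Q back=2 fwd=1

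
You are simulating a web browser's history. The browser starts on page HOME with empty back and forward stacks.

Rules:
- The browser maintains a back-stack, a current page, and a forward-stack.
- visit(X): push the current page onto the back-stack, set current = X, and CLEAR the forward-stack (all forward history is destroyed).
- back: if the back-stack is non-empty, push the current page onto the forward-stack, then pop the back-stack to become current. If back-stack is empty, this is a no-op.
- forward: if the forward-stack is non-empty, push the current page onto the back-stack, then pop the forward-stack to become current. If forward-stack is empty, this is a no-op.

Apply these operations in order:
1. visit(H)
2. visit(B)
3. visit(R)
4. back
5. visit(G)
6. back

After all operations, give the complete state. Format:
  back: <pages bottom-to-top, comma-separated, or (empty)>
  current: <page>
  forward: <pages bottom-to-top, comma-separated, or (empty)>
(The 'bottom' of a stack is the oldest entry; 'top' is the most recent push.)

After 1 (visit(H)): cur=H back=1 fwd=0
After 2 (visit(B)): cur=B back=2 fwd=0
After 3 (visit(R)): cur=R back=3 fwd=0
After 4 (back): cur=B back=2 fwd=1
After 5 (visit(G)): cur=G back=3 fwd=0
After 6 (back): cur=B back=2 fwd=1

Answer: back: HOME,H
current: B
forward: G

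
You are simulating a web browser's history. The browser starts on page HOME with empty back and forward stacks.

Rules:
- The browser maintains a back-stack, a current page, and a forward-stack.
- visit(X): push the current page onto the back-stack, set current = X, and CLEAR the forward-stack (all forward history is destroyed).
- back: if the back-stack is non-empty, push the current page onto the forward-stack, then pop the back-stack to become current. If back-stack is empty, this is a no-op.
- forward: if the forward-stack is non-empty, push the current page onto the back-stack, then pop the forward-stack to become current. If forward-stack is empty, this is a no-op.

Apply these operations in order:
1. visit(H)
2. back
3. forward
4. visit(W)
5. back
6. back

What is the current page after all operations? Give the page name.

Answer: HOME

Derivation:
After 1 (visit(H)): cur=H back=1 fwd=0
After 2 (back): cur=HOME back=0 fwd=1
After 3 (forward): cur=H back=1 fwd=0
After 4 (visit(W)): cur=W back=2 fwd=0
After 5 (back): cur=H back=1 fwd=1
After 6 (back): cur=HOME back=0 fwd=2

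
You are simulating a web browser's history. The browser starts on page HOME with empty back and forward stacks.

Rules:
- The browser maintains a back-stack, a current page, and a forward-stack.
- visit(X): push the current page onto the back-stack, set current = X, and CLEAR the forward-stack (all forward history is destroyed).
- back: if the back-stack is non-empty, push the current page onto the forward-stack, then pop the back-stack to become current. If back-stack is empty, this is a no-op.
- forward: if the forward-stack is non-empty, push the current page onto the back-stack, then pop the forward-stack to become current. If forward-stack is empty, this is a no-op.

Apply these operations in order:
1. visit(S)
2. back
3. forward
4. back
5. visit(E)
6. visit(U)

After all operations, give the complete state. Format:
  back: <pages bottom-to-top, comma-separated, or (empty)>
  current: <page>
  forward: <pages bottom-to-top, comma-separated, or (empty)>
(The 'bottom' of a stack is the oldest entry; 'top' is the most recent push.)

After 1 (visit(S)): cur=S back=1 fwd=0
After 2 (back): cur=HOME back=0 fwd=1
After 3 (forward): cur=S back=1 fwd=0
After 4 (back): cur=HOME back=0 fwd=1
After 5 (visit(E)): cur=E back=1 fwd=0
After 6 (visit(U)): cur=U back=2 fwd=0

Answer: back: HOME,E
current: U
forward: (empty)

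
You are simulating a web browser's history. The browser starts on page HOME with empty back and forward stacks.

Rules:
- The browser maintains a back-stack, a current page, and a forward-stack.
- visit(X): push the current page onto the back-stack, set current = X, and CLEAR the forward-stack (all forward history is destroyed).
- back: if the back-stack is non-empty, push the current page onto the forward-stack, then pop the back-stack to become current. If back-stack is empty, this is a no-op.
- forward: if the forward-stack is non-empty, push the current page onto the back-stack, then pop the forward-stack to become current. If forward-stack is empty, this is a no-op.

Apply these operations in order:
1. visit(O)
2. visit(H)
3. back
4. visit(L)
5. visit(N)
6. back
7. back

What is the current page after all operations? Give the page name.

Answer: O

Derivation:
After 1 (visit(O)): cur=O back=1 fwd=0
After 2 (visit(H)): cur=H back=2 fwd=0
After 3 (back): cur=O back=1 fwd=1
After 4 (visit(L)): cur=L back=2 fwd=0
After 5 (visit(N)): cur=N back=3 fwd=0
After 6 (back): cur=L back=2 fwd=1
After 7 (back): cur=O back=1 fwd=2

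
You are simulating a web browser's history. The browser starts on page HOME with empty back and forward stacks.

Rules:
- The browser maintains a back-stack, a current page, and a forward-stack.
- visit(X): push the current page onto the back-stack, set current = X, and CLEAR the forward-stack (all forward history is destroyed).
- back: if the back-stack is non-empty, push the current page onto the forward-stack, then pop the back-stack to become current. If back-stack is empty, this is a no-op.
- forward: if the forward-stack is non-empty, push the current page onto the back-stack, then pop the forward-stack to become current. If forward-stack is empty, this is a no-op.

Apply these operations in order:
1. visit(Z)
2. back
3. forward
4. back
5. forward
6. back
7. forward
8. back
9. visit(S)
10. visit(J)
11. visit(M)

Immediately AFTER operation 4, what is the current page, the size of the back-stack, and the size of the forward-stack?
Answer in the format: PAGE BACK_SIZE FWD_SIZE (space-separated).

After 1 (visit(Z)): cur=Z back=1 fwd=0
After 2 (back): cur=HOME back=0 fwd=1
After 3 (forward): cur=Z back=1 fwd=0
After 4 (back): cur=HOME back=0 fwd=1

HOME 0 1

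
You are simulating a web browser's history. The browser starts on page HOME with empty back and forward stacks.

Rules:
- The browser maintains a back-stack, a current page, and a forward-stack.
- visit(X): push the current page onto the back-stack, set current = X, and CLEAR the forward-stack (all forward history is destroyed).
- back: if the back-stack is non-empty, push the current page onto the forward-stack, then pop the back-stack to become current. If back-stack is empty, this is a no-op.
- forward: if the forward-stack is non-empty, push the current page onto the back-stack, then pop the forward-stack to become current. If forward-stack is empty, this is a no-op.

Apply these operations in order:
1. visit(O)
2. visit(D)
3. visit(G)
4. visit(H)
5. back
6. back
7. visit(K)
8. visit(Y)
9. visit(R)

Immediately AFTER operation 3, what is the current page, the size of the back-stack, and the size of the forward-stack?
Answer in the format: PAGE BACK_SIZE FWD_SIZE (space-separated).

After 1 (visit(O)): cur=O back=1 fwd=0
After 2 (visit(D)): cur=D back=2 fwd=0
After 3 (visit(G)): cur=G back=3 fwd=0

G 3 0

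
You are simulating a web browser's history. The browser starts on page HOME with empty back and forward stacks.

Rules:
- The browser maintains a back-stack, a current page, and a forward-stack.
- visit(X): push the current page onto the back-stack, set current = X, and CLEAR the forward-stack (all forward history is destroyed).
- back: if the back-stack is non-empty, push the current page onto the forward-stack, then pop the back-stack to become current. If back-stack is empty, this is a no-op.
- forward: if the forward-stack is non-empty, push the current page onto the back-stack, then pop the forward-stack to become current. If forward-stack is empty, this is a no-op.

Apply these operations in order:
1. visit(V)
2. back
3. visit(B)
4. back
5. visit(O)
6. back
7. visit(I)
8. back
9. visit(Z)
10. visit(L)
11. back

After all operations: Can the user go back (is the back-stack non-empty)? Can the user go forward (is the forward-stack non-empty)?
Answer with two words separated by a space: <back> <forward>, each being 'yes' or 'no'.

Answer: yes yes

Derivation:
After 1 (visit(V)): cur=V back=1 fwd=0
After 2 (back): cur=HOME back=0 fwd=1
After 3 (visit(B)): cur=B back=1 fwd=0
After 4 (back): cur=HOME back=0 fwd=1
After 5 (visit(O)): cur=O back=1 fwd=0
After 6 (back): cur=HOME back=0 fwd=1
After 7 (visit(I)): cur=I back=1 fwd=0
After 8 (back): cur=HOME back=0 fwd=1
After 9 (visit(Z)): cur=Z back=1 fwd=0
After 10 (visit(L)): cur=L back=2 fwd=0
After 11 (back): cur=Z back=1 fwd=1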